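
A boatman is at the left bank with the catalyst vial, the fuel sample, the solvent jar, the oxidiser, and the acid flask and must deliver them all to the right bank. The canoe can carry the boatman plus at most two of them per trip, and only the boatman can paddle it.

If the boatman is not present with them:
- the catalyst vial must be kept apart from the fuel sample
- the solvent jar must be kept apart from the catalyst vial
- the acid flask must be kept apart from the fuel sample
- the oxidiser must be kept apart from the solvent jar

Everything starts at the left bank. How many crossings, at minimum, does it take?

Counting alone: the boatman can take at most 2 across per trip to the right bank, so moving all 5 needs at least 3 loaded trips out, with a return between consecutive ones — at least 5 crossings.
The safety rule pushes this higher. Following every safe sequence of crossings, the most of the 5 that can be at the right bank as the canoe arrives there on crossing 5 is 4 — never all 5.
So no plan with fewer than 7 crossings exists, and this one achieves 7:
1. Boatman goes to the right bank with the fuel sample and the solvent jar.  [the left bank: the acid flask, the catalyst vial, the oxidiser | the right bank: the fuel sample, the solvent jar]
2. Boatman goes back to the left bank alone.  [the left bank: the acid flask, the catalyst vial, the oxidiser | the right bank: the fuel sample, the solvent jar]
3. Boatman goes to the right bank with the catalyst vial.  [the left bank: the acid flask, the oxidiser | the right bank: the catalyst vial, the fuel sample, the solvent jar]
4. Boatman goes back to the left bank with the fuel sample and the solvent jar.  [the left bank: the acid flask, the fuel sample, the oxidiser, the solvent jar | the right bank: the catalyst vial]
5. Boatman goes to the right bank with the acid flask and the oxidiser.  [the left bank: the fuel sample, the solvent jar | the right bank: the acid flask, the catalyst vial, the oxidiser]
6. Boatman goes back to the left bank alone.  [the left bank: the fuel sample, the solvent jar | the right bank: the acid flask, the catalyst vial, the oxidiser]
7. Boatman goes to the right bank with the fuel sample and the solvent jar.  [the left bank: — | the right bank: the acid flask, the catalyst vial, the fuel sample, the oxidiser, the solvent jar]

7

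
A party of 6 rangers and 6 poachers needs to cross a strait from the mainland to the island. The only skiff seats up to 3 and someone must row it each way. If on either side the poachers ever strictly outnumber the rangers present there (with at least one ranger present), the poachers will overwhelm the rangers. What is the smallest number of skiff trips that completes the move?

impossible

Following every safe sequence of crossings from the start, the most of the 12 that can be at the island as the skiff arrives there on crossings 1, 3, 5 is 3, 5, 6 respectively; the best ever achieved is 6 of 12.
From crossing 7 on, no configuration arises that was not already reachable earlier: only 17 distinct safe configurations (who is on which side, and where the skiff is) can ever be reached, none of them has everyone across, and every continuation just revisits them. They are: 0 rangers + 0 poachers across (skiff back at the start); 0 rangers + 1 poacher across (skiff there); 0 rangers + 1 poacher across (skiff back at the start); 0 rangers + 2 poachers across (skiff there); 0 rangers + 2 poachers across (skiff back at the start); 0 rangers + 3 poachers across (skiff there); 0 rangers + 3 poachers across (skiff back at the start); 0 rangers + 4 poachers across (skiff there); 0 rangers + 4 poachers across (skiff back at the start); 0 rangers + 5 poachers across (skiff there); 0 rangers + 5 poachers across (skiff back at the start); 0 rangers + 6 poachers across (skiff there); 1 ranger + 1 poacher across (skiff there); 1 ranger + 1 poacher across (skiff back at the start); 2 rangers + 2 poachers across (skiff there); 2 rangers + 2 poachers across (skiff back at the start); 3 rangers + 3 poachers across (skiff there). So no valid plan exists.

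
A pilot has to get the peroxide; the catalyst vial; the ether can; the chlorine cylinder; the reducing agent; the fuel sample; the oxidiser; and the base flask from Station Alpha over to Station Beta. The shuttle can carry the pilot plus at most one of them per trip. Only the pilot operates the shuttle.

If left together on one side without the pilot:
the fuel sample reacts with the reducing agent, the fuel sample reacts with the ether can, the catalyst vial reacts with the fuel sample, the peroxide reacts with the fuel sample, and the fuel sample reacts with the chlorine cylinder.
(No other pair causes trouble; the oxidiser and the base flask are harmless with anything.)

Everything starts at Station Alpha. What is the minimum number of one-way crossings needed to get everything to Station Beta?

Following every safe sequence of crossings from the start, the most of the 8 that can be at Station Beta as the shuttle arrives there on crossings 1, 3, 5, 7 is 1, 2, 3, 4 respectively; the best ever achieved is 4 of 8.
From crossing 9 on, no configuration arises that was not already reachable earlier: only 52 distinct safe configurations (who is on which side, and where the shuttle is) can ever be reached, none of them has everyone across, and every continuation just revisits them. So no valid plan exists.

impossible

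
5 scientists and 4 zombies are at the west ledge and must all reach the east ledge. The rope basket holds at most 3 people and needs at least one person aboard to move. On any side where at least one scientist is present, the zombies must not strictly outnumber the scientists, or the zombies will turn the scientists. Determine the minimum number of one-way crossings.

Counting alone: each trip to the east ledge takes at most 3 across and each return brings at least 1 back, so after t trips out (and t−1 returns) at most 3t − (t−1) of the 9 are across; that first reaches 9 at t = 4, so at least 7 crossings are needed.
The plan below uses exactly 7 crossings, so it is optimal:
1. 3 zombies → the east ledge.  (the west ledge: 5S 1Z; the east ledge: 0S 3Z)
2. 1 zombie ← the west ledge.  (the west ledge: 5S 2Z; the east ledge: 0S 2Z)
3. 3 scientists → the east ledge.  (the west ledge: 2S 2Z; the east ledge: 3S 2Z)
4. 1 scientist ← the west ledge.  (the west ledge: 3S 2Z; the east ledge: 2S 2Z)
5. 2 scientists and 1 zombie → the east ledge.  (the west ledge: 1S 1Z; the east ledge: 4S 3Z)
6. 1 scientist ← the west ledge.  (the west ledge: 2S 1Z; the east ledge: 3S 3Z)
7. 2 scientists and 1 zombie → the east ledge.  (the west ledge: 0S 0Z; the east ledge: 5S 4Z)

7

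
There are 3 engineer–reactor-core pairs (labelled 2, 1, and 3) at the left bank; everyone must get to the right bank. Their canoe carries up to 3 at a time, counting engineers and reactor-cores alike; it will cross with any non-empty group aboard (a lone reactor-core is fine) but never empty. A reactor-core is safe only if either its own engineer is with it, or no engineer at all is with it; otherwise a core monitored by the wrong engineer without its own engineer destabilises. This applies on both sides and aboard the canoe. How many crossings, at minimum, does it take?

5

Counting alone: each trip to the right bank takes at most 3 across and each return brings at least 1 back, so after t trips out (and t−1 returns) at most 3t − (t−1) of the 6 are across; that first reaches 6 at t = 3, so at least 5 crossings are needed.
The plan below uses exactly 5 crossings, so it is optimal:
1. engineer 2 and reactor-core 2 cross → the right bank.
2. engineer 2 crosses ← the left bank.
3. engineer 1, engineer 2, and engineer 3 cross → the right bank.
4. reactor-core 2 crosses ← the left bank.
5. reactor-core 1, reactor-core 2, and reactor-core 3 cross → the right bank.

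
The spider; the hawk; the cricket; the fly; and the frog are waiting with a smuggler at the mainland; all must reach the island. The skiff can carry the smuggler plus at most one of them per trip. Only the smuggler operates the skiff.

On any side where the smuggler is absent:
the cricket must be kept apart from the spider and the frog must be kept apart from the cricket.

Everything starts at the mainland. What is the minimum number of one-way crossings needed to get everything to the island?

11

Counting alone: the smuggler can take at most 1 across per trip to the island, so moving all 5 needs at least 5 loaded trips out, with a return between consecutive ones — at least 9 crossings.
The safety rule pushes this higher. Following every safe sequence of crossings, the most of the 5 that can be at the island as the skiff arrives there on crossing 9 is 4 — never all 5.
So no plan with fewer than 11 crossings exists, and this one achieves 11:
1. Smuggler goes to the island with the cricket.  [the mainland: the fly, the frog, the hawk, the spider | the island: the cricket]
2. Smuggler goes back to the mainland alone.  [the mainland: the fly, the frog, the hawk, the spider | the island: the cricket]
3. Smuggler goes to the island with the spider.  [the mainland: the fly, the frog, the hawk | the island: the cricket, the spider]
4. Smuggler goes back to the mainland with the cricket.  [the mainland: the cricket, the fly, the frog, the hawk | the island: the spider]
5. Smuggler goes to the island with the frog.  [the mainland: the cricket, the fly, the hawk | the island: the frog, the spider]
6. Smuggler goes back to the mainland alone.  [the mainland: the cricket, the fly, the hawk | the island: the frog, the spider]
7. Smuggler goes to the island with the hawk.  [the mainland: the cricket, the fly | the island: the frog, the hawk, the spider]
8. Smuggler goes back to the mainland alone.  [the mainland: the cricket, the fly | the island: the frog, the hawk, the spider]
9. Smuggler goes to the island with the fly.  [the mainland: the cricket | the island: the fly, the frog, the hawk, the spider]
10. Smuggler goes back to the mainland alone.  [the mainland: the cricket | the island: the fly, the frog, the hawk, the spider]
11. Smuggler goes to the island with the cricket.  [the mainland: — | the island: the cricket, the fly, the frog, the hawk, the spider]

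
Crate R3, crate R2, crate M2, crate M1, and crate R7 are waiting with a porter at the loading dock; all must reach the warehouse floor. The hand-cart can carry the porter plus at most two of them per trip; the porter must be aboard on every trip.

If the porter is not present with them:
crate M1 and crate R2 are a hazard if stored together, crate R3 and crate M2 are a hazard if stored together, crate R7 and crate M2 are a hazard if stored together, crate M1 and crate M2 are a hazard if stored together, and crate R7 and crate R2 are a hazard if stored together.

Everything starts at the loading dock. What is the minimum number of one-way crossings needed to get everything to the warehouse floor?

7

Counting alone: the porter can take at most 2 across per trip to the warehouse floor, so moving all 5 needs at least 3 loaded trips out, with a return between consecutive ones — at least 5 crossings.
The safety rule pushes this higher. Following every safe sequence of crossings, the most of the 5 that can be at the warehouse floor as the hand-cart arrives there on crossing 5 is 4 — never all 5.
So no plan with fewer than 7 crossings exists, and this one achieves 7:
1. Porter goes to the warehouse floor with crate M2 and crate R2.
2. Porter goes back to the loading dock alone.
3. Porter goes to the warehouse floor with crate R3.
4. Porter goes back to the loading dock with crate M2.
5. Porter goes to the warehouse floor with crate M1 and crate R7.
6. Porter goes back to the loading dock with crate R2.
7. Porter goes to the warehouse floor with crate M2 and crate R2.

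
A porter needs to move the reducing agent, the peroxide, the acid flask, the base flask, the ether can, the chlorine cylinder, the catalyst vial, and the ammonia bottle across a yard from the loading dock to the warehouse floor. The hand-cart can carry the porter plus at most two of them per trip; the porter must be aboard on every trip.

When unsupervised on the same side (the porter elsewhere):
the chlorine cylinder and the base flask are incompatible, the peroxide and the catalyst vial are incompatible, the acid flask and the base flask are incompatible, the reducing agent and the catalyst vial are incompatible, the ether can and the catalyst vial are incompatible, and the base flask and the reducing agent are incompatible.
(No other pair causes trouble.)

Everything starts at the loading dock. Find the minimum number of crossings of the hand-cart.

9

Counting alone: the porter can take at most 2 across per trip to the warehouse floor, so moving all 8 needs at least 4 loaded trips out, with a return between consecutive ones — at least 7 crossings.
The safety rule pushes this higher. Following every safe sequence of crossings, the most of the 8 that can be at the warehouse floor as the hand-cart arrives there on crossing 7 is 6 — never all 8.
So no plan with fewer than 9 crossings exists, and this one achieves 9:
1. Porter goes to the warehouse floor with the base flask and the catalyst vial.  [the loading dock: the acid flask, the ammonia bottle, the chlorine cylinder, the ether can, the peroxide, the reducing agent | the warehouse floor: the base flask, the catalyst vial]
2. Porter goes back to the loading dock alone.  [the loading dock: the acid flask, the ammonia bottle, the chlorine cylinder, the ether can, the peroxide, the reducing agent | the warehouse floor: the base flask, the catalyst vial]
3. Porter goes to the warehouse floor with the ether can and the peroxide.  [the loading dock: the acid flask, the ammonia bottle, the chlorine cylinder, the reducing agent | the warehouse floor: the base flask, the catalyst vial, the ether can, the peroxide]
4. Porter goes back to the loading dock with the catalyst vial.  [the loading dock: the acid flask, the ammonia bottle, the catalyst vial, the chlorine cylinder, the reducing agent | the warehouse floor: the base flask, the ether can, the peroxide]
5. Porter goes to the warehouse floor with the acid flask and the reducing agent.  [the loading dock: the ammonia bottle, the catalyst vial, the chlorine cylinder | the warehouse floor: the acid flask, the base flask, the ether can, the peroxide, the reducing agent]
6. Porter goes back to the loading dock with the base flask.  [the loading dock: the ammonia bottle, the base flask, the catalyst vial, the chlorine cylinder | the warehouse floor: the acid flask, the ether can, the peroxide, the reducing agent]
7. Porter goes to the warehouse floor with the ammonia bottle and the chlorine cylinder.  [the loading dock: the base flask, the catalyst vial | the warehouse floor: the acid flask, the ammonia bottle, the chlorine cylinder, the ether can, the peroxide, the reducing agent]
8. Porter goes back to the loading dock alone.  [the loading dock: the base flask, the catalyst vial | the warehouse floor: the acid flask, the ammonia bottle, the chlorine cylinder, the ether can, the peroxide, the reducing agent]
9. Porter goes to the warehouse floor with the base flask and the catalyst vial.  [the loading dock: — | the warehouse floor: the acid flask, the ammonia bottle, the base flask, the catalyst vial, the chlorine cylinder, the ether can, the peroxide, the reducing agent]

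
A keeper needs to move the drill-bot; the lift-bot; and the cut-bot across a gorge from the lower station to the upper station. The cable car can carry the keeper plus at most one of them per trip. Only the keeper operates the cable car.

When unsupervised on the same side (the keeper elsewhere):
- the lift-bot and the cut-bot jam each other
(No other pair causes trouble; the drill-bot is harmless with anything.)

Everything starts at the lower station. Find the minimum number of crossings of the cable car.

Counting alone: the keeper can take at most 1 across per trip to the upper station, so moving all 3 needs at least 3 loaded trips out, with a return between consecutive ones — at least 5 crossings.
The plan below uses exactly 5 crossings, so it is optimal:
1. Keeper goes to the upper station with the lift-bot.  [the lower station: the cut-bot, the drill-bot | the upper station: the lift-bot]
2. Keeper goes back to the lower station alone.  [the lower station: the cut-bot, the drill-bot | the upper station: the lift-bot]
3. Keeper goes to the upper station with the drill-bot.  [the lower station: the cut-bot | the upper station: the drill-bot, the lift-bot]
4. Keeper goes back to the lower station alone.  [the lower station: the cut-bot | the upper station: the drill-bot, the lift-bot]
5. Keeper goes to the upper station with the cut-bot.  [the lower station: — | the upper station: the cut-bot, the drill-bot, the lift-bot]

5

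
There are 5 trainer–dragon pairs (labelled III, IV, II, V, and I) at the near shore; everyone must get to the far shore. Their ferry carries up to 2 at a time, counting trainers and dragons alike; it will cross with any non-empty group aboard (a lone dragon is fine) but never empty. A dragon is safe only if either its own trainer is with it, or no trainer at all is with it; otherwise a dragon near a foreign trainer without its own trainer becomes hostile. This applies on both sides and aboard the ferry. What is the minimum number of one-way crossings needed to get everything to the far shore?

impossible

Following every safe sequence of crossings from the start, the most of the 10 that can be at the far shore as the ferry arrives there on crossings 1, 3, 5, 7 is 2, 3, 4, 5 respectively; the best ever achieved is 5 of 10.
From crossing 9 on, no configuration arises that was not already reachable earlier: only 82 distinct safe configurations (who is on which side, and where the ferry is) can ever be reached, none of them has everyone across, and every continuation just revisits them. So no valid plan exists.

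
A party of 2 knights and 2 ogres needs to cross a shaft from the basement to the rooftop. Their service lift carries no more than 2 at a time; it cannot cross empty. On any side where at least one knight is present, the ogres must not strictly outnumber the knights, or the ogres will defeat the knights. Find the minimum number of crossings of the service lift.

5

Counting alone: each trip to the rooftop takes at most 2 across and each return brings at least 1 back, so after t trips out (and t−1 returns) at most 2t − (t−1) of the 4 are across; that first reaches 4 at t = 3, so at least 5 crossings are needed.
The plan below uses exactly 5 crossings, so it is optimal:
1. 2 ogres → the rooftop.  (the basement: 2K 0O; the rooftop: 0K 2O)
2. 1 ogre ← the basement.  (the basement: 2K 1O; the rooftop: 0K 1O)
3. 2 knights → the rooftop.  (the basement: 0K 1O; the rooftop: 2K 1O)
4. 1 ogre ← the basement.  (the basement: 0K 2O; the rooftop: 2K 0O)
5. 2 ogres → the rooftop.  (the basement: 0K 0O; the rooftop: 2K 2O)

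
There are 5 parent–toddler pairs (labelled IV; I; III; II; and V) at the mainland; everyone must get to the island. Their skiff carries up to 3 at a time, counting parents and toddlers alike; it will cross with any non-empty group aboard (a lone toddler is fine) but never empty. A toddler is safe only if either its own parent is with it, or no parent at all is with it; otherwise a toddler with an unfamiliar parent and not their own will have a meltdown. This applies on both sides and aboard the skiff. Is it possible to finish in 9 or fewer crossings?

Counting alone: each trip to the island takes at most 3 across and each return brings at least 1 back, so after t trips out (and t−1 returns) at most 3t − (t−1) of the 10 are across; that first reaches 10 at t = 5, so at least 9 crossings are needed.
The safety rule pushes this higher. Following every safe sequence of crossings, the most of the 10 that can be at the island as the skiff arrives there on crossing 9 is 9 — never all 10.
So the move cannot be finished within 9 crossings. (The shortest complete plan takes 11:)
1. parent IV and toddler IV cross → the island.
2. parent IV crosses ← the mainland.
3. toddler I, toddler II, and toddler III cross → the island.
4. toddler IV crosses ← the mainland.
5. parent I, parent II, and parent III cross → the island.
6. parent I and toddler I cross ← the mainland.
7. parent I, parent IV, and parent V cross → the island.
8. toddler III crosses ← the mainland.
9. toddler I and toddler IV cross → the island.
10. toddler IV crosses ← the mainland.
11. toddler III, toddler IV, and toddler V cross → the island.

No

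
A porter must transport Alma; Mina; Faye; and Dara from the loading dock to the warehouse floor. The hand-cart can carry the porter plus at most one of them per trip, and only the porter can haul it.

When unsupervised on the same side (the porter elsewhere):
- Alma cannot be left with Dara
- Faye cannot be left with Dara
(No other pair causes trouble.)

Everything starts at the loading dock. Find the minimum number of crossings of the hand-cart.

Counting alone: the porter can take at most 1 across per trip to the warehouse floor, so moving all 4 needs at least 4 loaded trips out, with a return between consecutive ones — at least 7 crossings.
The safety rule pushes this higher. Following every safe sequence of crossings, the most of the 4 that can be at the warehouse floor as the hand-cart arrives there on crossing 7 is 3 — never all 4.
So no plan with fewer than 9 crossings exists, and this one achieves 9:
1. Porter goes to the warehouse floor with Dara.
2. Porter goes back to the loading dock alone.
3. Porter goes to the warehouse floor with Alma.
4. Porter goes back to the loading dock with Dara.
5. Porter goes to the warehouse floor with Faye.
6. Porter goes back to the loading dock alone.
7. Porter goes to the warehouse floor with Mina.
8. Porter goes back to the loading dock alone.
9. Porter goes to the warehouse floor with Dara.

9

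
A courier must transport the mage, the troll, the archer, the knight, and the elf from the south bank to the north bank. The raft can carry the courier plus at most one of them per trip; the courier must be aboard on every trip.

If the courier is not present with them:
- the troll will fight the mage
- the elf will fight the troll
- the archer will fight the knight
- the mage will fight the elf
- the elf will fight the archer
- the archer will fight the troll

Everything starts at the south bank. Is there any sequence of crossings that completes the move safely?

Whatever the first load, the items left behind include a forbidden pair without the courier. No opening move is safe, so no plan exists.

No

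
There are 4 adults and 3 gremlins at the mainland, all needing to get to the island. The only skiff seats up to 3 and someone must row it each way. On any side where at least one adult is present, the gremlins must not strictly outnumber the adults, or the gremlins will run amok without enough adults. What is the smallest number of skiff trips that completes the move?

5

Counting alone: each trip to the island takes at most 3 across and each return brings at least 1 back, so after t trips out (and t−1 returns) at most 3t − (t−1) of the 7 are across; that first reaches 7 at t = 3, so at least 5 crossings are needed.
The plan below uses exactly 5 crossings, so it is optimal:
1. 3 gremlins → the island.  (the mainland: 4A 0G; the island: 0A 3G)
2. 1 gremlin ← the mainland.  (the mainland: 4A 1G; the island: 0A 2G)
3. 3 adults → the island.  (the mainland: 1A 1G; the island: 3A 2G)
4. 1 adult ← the mainland.  (the mainland: 2A 1G; the island: 2A 2G)
5. 2 adults and 1 gremlin → the island.  (the mainland: 0A 0G; the island: 4A 3G)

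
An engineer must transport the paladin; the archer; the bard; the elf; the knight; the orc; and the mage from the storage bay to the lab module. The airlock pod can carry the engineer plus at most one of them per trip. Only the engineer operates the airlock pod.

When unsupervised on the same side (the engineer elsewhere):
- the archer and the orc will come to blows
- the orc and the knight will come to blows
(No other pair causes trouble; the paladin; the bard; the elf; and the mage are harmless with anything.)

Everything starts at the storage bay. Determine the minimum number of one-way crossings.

15

Counting alone: the engineer can take at most 1 across per trip to the lab module, so moving all 7 needs at least 7 loaded trips out, with a return between consecutive ones — at least 13 crossings.
The safety rule pushes this higher. Following every safe sequence of crossings, the most of the 7 that can be at the lab module as the airlock pod arrives there on crossing 13 is 6 — never all 7.
So no plan with fewer than 15 crossings exists, and this one achieves 15:
1. Engineer goes to the lab module with the orc.  [the storage bay: the archer, the bard, the elf, the knight, the mage, the paladin | the lab module: the orc]
2. Engineer goes back to the storage bay alone.  [the storage bay: the archer, the bard, the elf, the knight, the mage, the paladin | the lab module: the orc]
3. Engineer goes to the lab module with the paladin.  [the storage bay: the archer, the bard, the elf, the knight, the mage | the lab module: the orc, the paladin]
4. Engineer goes back to the storage bay alone.  [the storage bay: the archer, the bard, the elf, the knight, the mage | the lab module: the orc, the paladin]
5. Engineer goes to the lab module with the archer.  [the storage bay: the bard, the elf, the knight, the mage | the lab module: the archer, the orc, the paladin]
6. Engineer goes back to the storage bay with the orc.  [the storage bay: the bard, the elf, the knight, the mage, the orc | the lab module: the archer, the paladin]
7. Engineer goes to the lab module with the knight.  [the storage bay: the bard, the elf, the mage, the orc | the lab module: the archer, the knight, the paladin]
8. Engineer goes back to the storage bay alone.  [the storage bay: the bard, the elf, the mage, the orc | the lab module: the archer, the knight, the paladin]
9. Engineer goes to the lab module with the bard.  [the storage bay: the elf, the mage, the orc | the lab module: the archer, the bard, the knight, the paladin]
10. Engineer goes back to the storage bay alone.  [the storage bay: the elf, the mage, the orc | the lab module: the archer, the bard, the knight, the paladin]
11. Engineer goes to the lab module with the elf.  [the storage bay: the mage, the orc | the lab module: the archer, the bard, the elf, the knight, the paladin]
12. Engineer goes back to the storage bay alone.  [the storage bay: the mage, the orc | the lab module: the archer, the bard, the elf, the knight, the paladin]
13. Engineer goes to the lab module with the mage.  [the storage bay: the orc | the lab module: the archer, the bard, the elf, the knight, the mage, the paladin]
14. Engineer goes back to the storage bay alone.  [the storage bay: the orc | the lab module: the archer, the bard, the elf, the knight, the mage, the paladin]
15. Engineer goes to the lab module with the orc.  [the storage bay: — | the lab module: the archer, the bard, the elf, the knight, the mage, the orc, the paladin]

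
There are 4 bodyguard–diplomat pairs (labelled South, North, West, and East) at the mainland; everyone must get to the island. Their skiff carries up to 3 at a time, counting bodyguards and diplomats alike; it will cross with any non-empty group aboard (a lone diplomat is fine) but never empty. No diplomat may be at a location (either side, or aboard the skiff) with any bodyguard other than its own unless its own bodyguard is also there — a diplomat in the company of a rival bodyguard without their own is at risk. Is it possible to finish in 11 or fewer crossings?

Yes — this plan uses 9 crossings (≤ 11):
1. bodyguard South and diplomat South cross → the island.
2. bodyguard South crosses ← the mainland.
3. bodyguard North, bodyguard South, and diplomat North cross → the island.
4. bodyguard South and diplomat South cross ← the mainland.
5. bodyguard East, bodyguard South, and bodyguard West cross → the island.
6. diplomat North crosses ← the mainland.
7. diplomat North and diplomat South cross → the island.
8. diplomat South crosses ← the mainland.
9. diplomat East, diplomat South, and diplomat West cross → the island.

Yes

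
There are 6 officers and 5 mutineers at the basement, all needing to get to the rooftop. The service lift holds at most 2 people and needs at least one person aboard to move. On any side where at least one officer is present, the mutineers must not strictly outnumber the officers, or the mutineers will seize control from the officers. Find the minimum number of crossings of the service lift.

19

Counting alone: each trip to the rooftop takes at most 2 across and each return brings at least 1 back, so after t trips out (and t−1 returns) at most 2t − (t−1) of the 11 are across; that first reaches 11 at t = 10, so at least 19 crossings are needed.
The plan below uses exactly 19 crossings, so it is optimal:
1. 2 mutineers → the rooftop.  (the basement: 6O 3M; the rooftop: 0O 2M)
2. 1 mutineer ← the basement.  (the basement: 6O 4M; the rooftop: 0O 1M)
3. 2 mutineers → the rooftop.  (the basement: 6O 2M; the rooftop: 0O 3M)
4. 1 mutineer ← the basement.  (the basement: 6O 3M; the rooftop: 0O 2M)
5. 2 officers → the rooftop.  (the basement: 4O 3M; the rooftop: 2O 2M)
6. 1 mutineer ← the basement.  (the basement: 4O 4M; the rooftop: 2O 1M)
7. 1 officer and 1 mutineer → the rooftop.  (the basement: 3O 3M; the rooftop: 3O 2M)
8. 1 officer ← the basement.  (the basement: 4O 3M; the rooftop: 2O 2M)
9. 1 officer and 1 mutineer → the rooftop.  (the basement: 3O 2M; the rooftop: 3O 3M)
10. 1 mutineer ← the basement.  (the basement: 3O 3M; the rooftop: 3O 2M)
11. 1 officer and 1 mutineer → the rooftop.  (the basement: 2O 2M; the rooftop: 4O 3M)
12. 1 officer ← the basement.  (the basement: 3O 2M; the rooftop: 3O 3M)
13. 1 officer and 1 mutineer → the rooftop.  (the basement: 2O 1M; the rooftop: 4O 4M)
14. 1 mutineer ← the basement.  (the basement: 2O 2M; the rooftop: 4O 3M)
15. 1 officer and 1 mutineer → the rooftop.  (the basement: 1O 1M; the rooftop: 5O 4M)
16. 1 officer ← the basement.  (the basement: 2O 1M; the rooftop: 4O 4M)
17. 1 officer and 1 mutineer → the rooftop.  (the basement: 1O 0M; the rooftop: 5O 5M)
18. 1 mutineer ← the basement.  (the basement: 1O 1M; the rooftop: 5O 4M)
19. 1 officer and 1 mutineer → the rooftop.  (the basement: 0O 0M; the rooftop: 6O 5M)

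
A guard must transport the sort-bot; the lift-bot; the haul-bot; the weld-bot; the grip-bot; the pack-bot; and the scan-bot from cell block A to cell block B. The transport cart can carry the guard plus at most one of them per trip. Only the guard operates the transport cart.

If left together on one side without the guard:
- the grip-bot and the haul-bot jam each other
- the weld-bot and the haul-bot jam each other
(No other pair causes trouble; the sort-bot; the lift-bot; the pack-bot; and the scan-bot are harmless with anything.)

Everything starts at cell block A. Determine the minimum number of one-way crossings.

Counting alone: the guard can take at most 1 across per trip to cell block B, so moving all 7 needs at least 7 loaded trips out, with a return between consecutive ones — at least 13 crossings.
The safety rule pushes this higher. Following every safe sequence of crossings, the most of the 7 that can be at cell block B as the transport cart arrives there on crossing 13 is 6 — never all 7.
So no plan with fewer than 15 crossings exists, and this one achieves 15:
1. Guard goes to cell block B with the haul-bot.
2. Guard goes back to cell block A alone.
3. Guard goes to cell block B with the sort-bot.
4. Guard goes back to cell block A alone.
5. Guard goes to cell block B with the lift-bot.
6. Guard goes back to cell block A alone.
7. Guard goes to cell block B with the weld-bot.
8. Guard goes back to cell block A with the haul-bot.
9. Guard goes to cell block B with the grip-bot.
10. Guard goes back to cell block A alone.
11. Guard goes to cell block B with the pack-bot.
12. Guard goes back to cell block A alone.
13. Guard goes to cell block B with the scan-bot.
14. Guard goes back to cell block A alone.
15. Guard goes to cell block B with the haul-bot.

15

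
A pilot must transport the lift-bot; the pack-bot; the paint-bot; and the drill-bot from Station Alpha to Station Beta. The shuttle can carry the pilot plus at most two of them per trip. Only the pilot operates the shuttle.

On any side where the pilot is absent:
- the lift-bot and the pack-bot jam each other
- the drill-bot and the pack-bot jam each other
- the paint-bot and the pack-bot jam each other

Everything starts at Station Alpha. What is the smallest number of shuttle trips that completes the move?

Counting alone: the pilot can take at most 2 across per trip to Station Beta, so moving all 4 needs at least 2 loaded trips out, with a return between consecutive ones — at least 3 crossings.
The safety rule pushes this higher. Following every safe sequence of crossings, the most of the 4 that can be at Station Beta as the shuttle arrives there on crossing 3 is 3 — never all 4.
So no plan with fewer than 5 crossings exists, and this one achieves 5:
1. Pilot goes to Station Beta with the pack-bot.
2. Pilot goes back to Station Alpha alone.
3. Pilot goes to Station Beta with the lift-bot and the paint-bot.
4. Pilot goes back to Station Alpha with the pack-bot.
5. Pilot goes to Station Beta with the drill-bot and the pack-bot.

5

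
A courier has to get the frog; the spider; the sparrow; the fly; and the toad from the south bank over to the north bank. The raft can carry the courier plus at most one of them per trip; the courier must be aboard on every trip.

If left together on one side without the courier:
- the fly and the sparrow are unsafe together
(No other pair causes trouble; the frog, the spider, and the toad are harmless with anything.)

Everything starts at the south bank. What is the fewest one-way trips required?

9

Counting alone: the courier can take at most 1 across per trip to the north bank, so moving all 5 needs at least 5 loaded trips out, with a return between consecutive ones — at least 9 crossings.
The plan below uses exactly 9 crossings, so it is optimal:
1. Courier goes to the north bank with the sparrow.
2. Courier goes back to the south bank alone.
3. Courier goes to the north bank with the frog.
4. Courier goes back to the south bank alone.
5. Courier goes to the north bank with the spider.
6. Courier goes back to the south bank alone.
7. Courier goes to the north bank with the toad.
8. Courier goes back to the south bank alone.
9. Courier goes to the north bank with the fly.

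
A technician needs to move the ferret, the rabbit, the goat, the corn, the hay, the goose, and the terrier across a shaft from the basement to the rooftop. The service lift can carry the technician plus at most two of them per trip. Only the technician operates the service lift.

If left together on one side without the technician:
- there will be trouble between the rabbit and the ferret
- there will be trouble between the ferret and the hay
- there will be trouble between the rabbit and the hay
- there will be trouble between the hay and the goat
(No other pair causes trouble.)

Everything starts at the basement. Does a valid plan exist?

Yes

1. Technician goes to the rooftop with the ferret and the hay.  [the basement: the corn, the goat, the goose, the rabbit, the terrier | the rooftop: the ferret, the hay]
2. Technician goes back to the basement with the ferret.  [the basement: the corn, the ferret, the goat, the goose, the rabbit, the terrier | the rooftop: the hay]
3. Technician goes to the rooftop with the ferret and the goat.  [the basement: the corn, the goose, the rabbit, the terrier | the rooftop: the ferret, the goat, the hay]
4. Technician goes back to the basement with the hay.  [the basement: the corn, the goose, the hay, the rabbit, the terrier | the rooftop: the ferret, the goat]
5. Technician goes to the rooftop with the corn and the rabbit.  [the basement: the goose, the hay, the terrier | the rooftop: the corn, the ferret, the goat, the rabbit]
6. Technician goes back to the basement with the ferret.  [the basement: the ferret, the goose, the hay, the terrier | the rooftop: the corn, the goat, the rabbit]
7. Technician goes to the rooftop with the ferret and the goose.  [the basement: the hay, the terrier | the rooftop: the corn, the ferret, the goat, the goose, the rabbit]
8. Technician goes back to the basement with the ferret.  [the basement: the ferret, the hay, the terrier | the rooftop: the corn, the goat, the goose, the rabbit]
9. Technician goes to the rooftop with the ferret and the terrier.  [the basement: the hay | the rooftop: the corn, the ferret, the goat, the goose, the rabbit, the terrier]
10. Technician goes back to the basement with the ferret.  [the basement: the ferret, the hay | the rooftop: the corn, the goat, the goose, the rabbit, the terrier]
11. Technician goes to the rooftop with the ferret and the hay.  [the basement: — | the rooftop: the corn, the ferret, the goat, the goose, the hay, the rabbit, the terrier]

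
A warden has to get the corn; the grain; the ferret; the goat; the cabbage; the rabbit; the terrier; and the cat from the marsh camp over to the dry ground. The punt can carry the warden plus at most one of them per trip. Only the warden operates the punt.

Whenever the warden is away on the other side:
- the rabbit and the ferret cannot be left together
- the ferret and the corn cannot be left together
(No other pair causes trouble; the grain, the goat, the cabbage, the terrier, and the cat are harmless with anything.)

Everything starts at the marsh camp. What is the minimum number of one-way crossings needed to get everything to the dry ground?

17

Counting alone: the warden can take at most 1 across per trip to the dry ground, so moving all 8 needs at least 8 loaded trips out, with a return between consecutive ones — at least 15 crossings.
The safety rule pushes this higher. Following every safe sequence of crossings, the most of the 8 that can be at the dry ground as the punt arrives there on crossing 15 is 7 — never all 8.
So no plan with fewer than 17 crossings exists, and this one achieves 17:
1. Warden goes to the dry ground with the ferret.
2. Warden goes back to the marsh camp alone.
3. Warden goes to the dry ground with the corn.
4. Warden goes back to the marsh camp with the ferret.
5. Warden goes to the dry ground with the rabbit.
6. Warden goes back to the marsh camp alone.
7. Warden goes to the dry ground with the grain.
8. Warden goes back to the marsh camp alone.
9. Warden goes to the dry ground with the goat.
10. Warden goes back to the marsh camp alone.
11. Warden goes to the dry ground with the cabbage.
12. Warden goes back to the marsh camp alone.
13. Warden goes to the dry ground with the terrier.
14. Warden goes back to the marsh camp alone.
15. Warden goes to the dry ground with the cat.
16. Warden goes back to the marsh camp alone.
17. Warden goes to the dry ground with the ferret.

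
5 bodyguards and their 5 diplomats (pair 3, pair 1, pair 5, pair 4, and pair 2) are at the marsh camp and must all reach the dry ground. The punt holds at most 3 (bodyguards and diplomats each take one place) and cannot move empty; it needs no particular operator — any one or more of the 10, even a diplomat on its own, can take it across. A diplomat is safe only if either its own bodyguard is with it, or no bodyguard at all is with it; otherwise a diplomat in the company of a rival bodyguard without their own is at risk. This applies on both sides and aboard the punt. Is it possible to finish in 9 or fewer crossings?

No

Counting alone: each trip to the dry ground takes at most 3 across and each return brings at least 1 back, so after t trips out (and t−1 returns) at most 3t − (t−1) of the 10 are across; that first reaches 10 at t = 5, so at least 9 crossings are needed.
The safety rule pushes this higher. Following every safe sequence of crossings, the most of the 10 that can be at the dry ground as the punt arrives there on crossing 9 is 9 — never all 10.
So the move cannot be finished within 9 crossings. (The shortest complete plan takes 11:)
1. bodyguard 3 and diplomat 3 cross → the dry ground.
2. bodyguard 3 crosses ← the marsh camp.
3. diplomat 1, diplomat 4, and diplomat 5 cross → the dry ground.
4. diplomat 3 crosses ← the marsh camp.
5. bodyguard 1, bodyguard 4, and bodyguard 5 cross → the dry ground.
6. bodyguard 1 and diplomat 1 cross ← the marsh camp.
7. bodyguard 1, bodyguard 2, and bodyguard 3 cross → the dry ground.
8. diplomat 5 crosses ← the marsh camp.
9. diplomat 1 and diplomat 3 cross → the dry ground.
10. diplomat 3 crosses ← the marsh camp.
11. diplomat 2, diplomat 3, and diplomat 5 cross → the dry ground.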